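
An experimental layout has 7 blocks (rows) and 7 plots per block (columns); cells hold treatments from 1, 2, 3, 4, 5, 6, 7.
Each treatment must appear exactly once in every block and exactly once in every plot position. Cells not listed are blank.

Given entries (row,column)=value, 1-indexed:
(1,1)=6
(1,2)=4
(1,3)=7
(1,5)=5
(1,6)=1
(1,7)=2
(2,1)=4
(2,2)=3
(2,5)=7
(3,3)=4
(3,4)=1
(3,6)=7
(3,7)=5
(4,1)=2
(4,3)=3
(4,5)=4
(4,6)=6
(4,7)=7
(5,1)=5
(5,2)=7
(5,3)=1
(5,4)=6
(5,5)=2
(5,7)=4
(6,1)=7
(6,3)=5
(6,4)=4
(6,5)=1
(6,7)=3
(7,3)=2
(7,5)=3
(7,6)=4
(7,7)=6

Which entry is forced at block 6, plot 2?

6

Block 1, plot 4: block 1 has {1, 2, 4, 5, 6, 7} and plot 4 has {1, 4, 6}, leaving only 3.
Block 2, plot 3: block 2 has {3, 4, 7} and plot 3 has {1, 2, 3, 4, 5, 7}, leaving only 6.
Block 2, plot 7: block 2 has {3, 4, 6, 7} and plot 7 has {2, 3, 4, 5, 6, 7}, leaving only 1.
Block 3, plot 1: block 3 has {1, 4, 5, 7} and plot 1 has {2, 4, 5, 6, 7}, leaving only 3.
Block 3, plot 5: block 3 has {1, 3, 4, 5, 7} and plot 5 has {1, 2, 3, 4, 5, 7}, leaving only 6.
Block 3, plot 2: block 3 has {1, 3, 4, 5, 6, 7} and plot 2 has {3, 4, 7}, leaving only 2.
Block 6 already has {1, 3, 4, 5, 7} and plot 2 already has {2, 3, 4, 7}, so block 6, plot 2 must be 6.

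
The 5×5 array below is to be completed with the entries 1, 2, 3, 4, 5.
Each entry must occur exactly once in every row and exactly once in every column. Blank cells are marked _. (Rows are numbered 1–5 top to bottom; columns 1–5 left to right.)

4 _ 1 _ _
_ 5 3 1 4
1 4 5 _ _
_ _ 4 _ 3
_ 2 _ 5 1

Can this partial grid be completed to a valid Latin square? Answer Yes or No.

Row 5, column 3: row 5 together with column 3 already contain {1, 2, 3, 4, 5} — every symbol — so nothing can go there. The grid has no valid completion.

No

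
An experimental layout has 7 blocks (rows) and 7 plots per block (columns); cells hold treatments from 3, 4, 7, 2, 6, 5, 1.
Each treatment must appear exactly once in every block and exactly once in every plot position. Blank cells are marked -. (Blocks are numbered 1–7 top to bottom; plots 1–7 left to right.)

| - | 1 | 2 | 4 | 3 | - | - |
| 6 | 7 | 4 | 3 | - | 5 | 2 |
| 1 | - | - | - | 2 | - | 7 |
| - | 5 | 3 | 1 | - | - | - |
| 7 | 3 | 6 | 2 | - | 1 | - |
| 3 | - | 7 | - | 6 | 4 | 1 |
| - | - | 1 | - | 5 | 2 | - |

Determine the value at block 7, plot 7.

3

Block 1, plot 1: block 1 has {3, 4, 2, 1} and plot 1 has {3, 7, 6, 1}, leaving only 5.
Block 1, plot 7: block 1 has {3, 4, 2, 5, 1} and plot 7 has {7, 2, 1}, leaving only 6.
Block 1, plot 6: block 1 has {3, 4, 2, 6, 5, 1} and plot 6 has {4, 2, 5, 1}, leaving only 7.
Block 2, plot 5: block 2 has {3, 4, 7, 2, 6, 5} and plot 5 has {3, 2, 6, 5}, leaving only 1.
Block 3, plot 3: block 3 has {7, 2, 1} and plot 3 has {3, 4, 7, 2, 6, 1}, leaving only 5.
Block 3, plot 4: block 3 has {7, 2, 5, 1} and plot 4 has {3, 4, 2, 1}, leaving only 6.
Block 3, plot 2: block 3 has {7, 2, 6, 5, 1} and plot 2 has {3, 7, 5, 1}, leaving only 4.
Block 3, plot 6: block 3 has {4, 7, 2, 6, 5, 1} and plot 6 has {4, 7, 2, 5, 1}, leaving only 3.
Block 4, plot 6: block 4 has {3, 5, 1} and plot 6 has {3, 4, 7, 2, 5, 1}, leaving only 6.
Block 4, plot 7: block 4 has {3, 6, 5, 1} and plot 7 has {7, 2, 6, 1}, leaving only 4.
Block 7 already has {2, 5, 1} and plot 7 already has {4, 7, 2, 6, 1}, so block 7, plot 7 must be 3.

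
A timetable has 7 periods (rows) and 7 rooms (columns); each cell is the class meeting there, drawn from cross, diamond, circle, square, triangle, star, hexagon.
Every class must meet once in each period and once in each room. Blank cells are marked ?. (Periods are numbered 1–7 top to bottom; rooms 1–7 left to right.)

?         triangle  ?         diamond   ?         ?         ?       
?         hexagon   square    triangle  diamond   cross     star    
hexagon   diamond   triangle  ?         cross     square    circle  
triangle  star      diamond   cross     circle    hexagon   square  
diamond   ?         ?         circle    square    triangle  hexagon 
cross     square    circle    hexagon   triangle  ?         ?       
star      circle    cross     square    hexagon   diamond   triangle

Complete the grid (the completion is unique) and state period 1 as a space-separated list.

square triangle hexagon diamond star circle cross

Period 1, room 5: period 1 has {diamond, triangle} and room 5 has {cross, diamond, circle, square, triangle, hexagon}, leaving only star.
Period 1, room 3: period 1 has {diamond, triangle, star} and room 3 has {cross, diamond, circle, square, triangle}, leaving only hexagon.
Period 1, room 6: period 1 has {diamond, triangle, star, hexagon} and room 6 has {cross, diamond, square, triangle, hexagon}, leaving only circle.
Period 1, room 1: period 1 has {diamond, circle, triangle, star, hexagon} and room 1 has {cross, diamond, triangle, star, hexagon}, leaving only square.
Period 1, room 7: period 1 has {diamond, circle, square, triangle, star, hexagon} and room 7 has {circle, square, triangle, star, hexagon}, leaving only cross.
So period 1 reads: square triangle hexagon diamond star circle cross.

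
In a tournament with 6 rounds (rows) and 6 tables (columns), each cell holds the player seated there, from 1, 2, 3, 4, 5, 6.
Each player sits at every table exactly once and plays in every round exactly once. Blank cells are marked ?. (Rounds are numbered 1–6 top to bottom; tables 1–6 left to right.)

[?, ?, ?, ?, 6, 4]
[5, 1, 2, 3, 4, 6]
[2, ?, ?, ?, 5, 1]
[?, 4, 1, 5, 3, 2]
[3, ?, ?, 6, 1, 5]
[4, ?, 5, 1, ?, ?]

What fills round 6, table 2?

6

Round 1, table 1: round 1 has {4, 6} and table 1 has {2, 3, 4, 5}, leaving only 1.
Round 1, table 3: round 1 has {1, 4, 6} and table 3 has {1, 2, 5}, leaving only 3.
Round 1, table 4: round 1 has {1, 3, 4, 6} and table 4 has {1, 3, 5, 6}, leaving only 2.
Round 1, table 2: round 1 has {1, 2, 3, 4, 6} and table 2 has {1, 4}, leaving only 5.
Round 3, table 4: round 3 has {1, 2, 5} and table 4 has {1, 2, 3, 5, 6}, leaving only 4.
Round 3, table 3: round 3 has {1, 2, 4, 5} and table 3 has {1, 2, 3, 5}, leaving only 6.
Round 3, table 2: round 3 has {1, 2, 4, 5, 6} and table 2 has {1, 4, 5}, leaving only 3.
Round 4, table 1: round 4 has {1, 2, 3, 4, 5} and table 1 has {1, 2, 3, 4, 5}, leaving only 6.
Round 5, table 2: round 5 has {1, 3, 5, 6} and table 2 has {1, 3, 4, 5}, leaving only 2.
Round 6 already has {1, 4, 5} and table 2 already has {1, 2, 3, 4, 5}, so round 6, table 2 must be 6.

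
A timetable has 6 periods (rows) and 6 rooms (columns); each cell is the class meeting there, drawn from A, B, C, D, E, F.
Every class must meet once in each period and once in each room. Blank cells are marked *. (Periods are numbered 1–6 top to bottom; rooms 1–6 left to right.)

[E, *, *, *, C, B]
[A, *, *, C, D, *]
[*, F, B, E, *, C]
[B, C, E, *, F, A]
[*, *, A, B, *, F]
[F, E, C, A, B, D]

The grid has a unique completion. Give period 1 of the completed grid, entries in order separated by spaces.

Period 2, room 2: period 2 has {A, C, D} and room 2 has {C, E, F}, leaving only B.
Period 2, room 3: period 2 has {A, B, C, D} and room 3 has {A, B, C, E}, leaving only F.
Period 1, room 3: period 1 has {B, C, E} and room 3 has {A, B, C, E, F}, leaving only D.
Period 1, room 2: period 1 has {B, C, D, E} and room 2 has {B, C, E, F}, leaving only A.
Period 1, room 4: period 1 has {A, B, C, D, E} and room 4 has {A, B, C, E}, leaving only F.
So period 1 reads: E A D F C B.

E A D F C B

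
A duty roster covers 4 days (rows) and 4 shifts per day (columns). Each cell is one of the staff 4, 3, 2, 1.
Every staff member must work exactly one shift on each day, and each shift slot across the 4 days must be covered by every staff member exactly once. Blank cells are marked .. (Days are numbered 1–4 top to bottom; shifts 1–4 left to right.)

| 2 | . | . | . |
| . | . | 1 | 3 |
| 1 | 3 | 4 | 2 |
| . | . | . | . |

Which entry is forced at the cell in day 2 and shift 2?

Day 1, shift 3: day 1 has {2} and shift 3 has {4, 1}, leaving only 3.
Day 2, shift 1: day 2 has {3, 1} and shift 1 has {2, 1}, leaving only 4.
Day 2 already has {4, 3, 1} and shift 2 already has {3}, so day 2, shift 2 must be 2.

2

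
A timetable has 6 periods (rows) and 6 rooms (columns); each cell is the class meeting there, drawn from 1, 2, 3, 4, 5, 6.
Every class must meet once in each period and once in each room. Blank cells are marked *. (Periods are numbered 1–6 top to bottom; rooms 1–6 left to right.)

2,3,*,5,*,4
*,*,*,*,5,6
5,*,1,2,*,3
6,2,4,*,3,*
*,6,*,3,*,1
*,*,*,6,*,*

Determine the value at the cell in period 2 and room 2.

Period 1, room 3: period 1 has {2, 3, 4, 5} and room 3 has {1, 4}, leaving only 6.
Period 1, room 5: period 1 has {2, 3, 4, 5, 6} and room 5 has {3, 5}, leaving only 1.
Period 3, room 2: period 3 has {1, 2, 3, 5} and room 2 has {2, 3, 6}, leaving only 4.
Period 2 already has {5, 6} and room 2 already has {2, 3, 4, 6}, so period 2, room 2 must be 1.

1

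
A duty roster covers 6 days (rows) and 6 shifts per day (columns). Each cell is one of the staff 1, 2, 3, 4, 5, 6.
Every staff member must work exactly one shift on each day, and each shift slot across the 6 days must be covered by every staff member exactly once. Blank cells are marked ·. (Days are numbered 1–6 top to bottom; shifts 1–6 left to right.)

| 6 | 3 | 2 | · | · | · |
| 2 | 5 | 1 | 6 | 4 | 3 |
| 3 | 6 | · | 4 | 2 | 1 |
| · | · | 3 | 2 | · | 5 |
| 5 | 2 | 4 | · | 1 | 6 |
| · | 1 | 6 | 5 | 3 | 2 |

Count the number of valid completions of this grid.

1

Day 1, shift 4: eliminating its day and shift leaves {1}.
Day 1, shift 5: eliminating its day and shift leaves {5}.
Day 1, shift 6: eliminating its day and shift leaves {4}.
Day 3, shift 3: eliminating its day and shift leaves {5}.
Day 4, shift 1: eliminating its day and shift leaves {1, 4}.
Day 4, shift 2: eliminating its day and shift leaves {4}.
Day 4, shift 5: eliminating its day and shift leaves {6}.
Day 5, shift 4: eliminating its day and shift leaves {3}.
Day 6, shift 1: eliminating its day and shift leaves {4}.
Only one assignment across all blanks avoids any day or shift repeat, giving 1 completion.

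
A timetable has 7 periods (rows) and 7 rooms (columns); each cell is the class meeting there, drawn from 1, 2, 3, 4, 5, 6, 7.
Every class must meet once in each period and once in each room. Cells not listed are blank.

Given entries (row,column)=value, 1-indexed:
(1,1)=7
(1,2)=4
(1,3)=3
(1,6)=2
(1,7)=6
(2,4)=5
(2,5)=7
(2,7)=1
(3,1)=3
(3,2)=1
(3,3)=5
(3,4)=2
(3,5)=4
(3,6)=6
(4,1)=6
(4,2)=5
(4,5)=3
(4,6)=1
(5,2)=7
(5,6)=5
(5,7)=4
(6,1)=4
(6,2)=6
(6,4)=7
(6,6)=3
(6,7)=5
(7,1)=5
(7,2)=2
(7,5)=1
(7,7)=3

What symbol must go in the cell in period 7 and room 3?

Period 1, room 4: period 1 has {2, 3, 4, 6, 7} and room 4 has {2, 5, 7}, leaving only 1.
Period 1, room 5: period 1 has {1, 2, 3, 4, 6, 7} and room 5 has {1, 3, 4, 7}, leaving only 5.
Period 2, room 1: period 2 has {1, 5, 7} and room 1 has {3, 4, 5, 6, 7}, leaving only 2.
Period 2, room 2: period 2 has {1, 2, 5, 7} and room 2 has {1, 2, 4, 5, 6, 7}, leaving only 3.
Period 2, room 6: period 2 has {1, 2, 3, 5, 7} and room 6 has {1, 2, 3, 5, 6}, leaving only 4.
Period 2, room 3: period 2 has {1, 2, 3, 4, 5, 7} and room 3 has {3, 5}, leaving only 6.
Period 3, room 7: period 3 has {1, 2, 3, 4, 5, 6} and room 7 has {1, 3, 4, 5, 6}, leaving only 7.
Period 4, room 4: period 4 has {1, 3, 5, 6} and room 4 has {1, 2, 5, 7}, leaving only 4.
Period 4, room 7: period 4 has {1, 3, 4, 5, 6} and room 7 has {1, 3, 4, 5, 6, 7}, leaving only 2.
Period 4, room 3: period 4 has {1, 2, 3, 4, 5, 6} and room 3 has {3, 5, 6}, leaving only 7.
Period 7 already has {1, 2, 3, 5} and room 3 already has {3, 5, 6, 7}, so period 7, room 3 must be 4.

4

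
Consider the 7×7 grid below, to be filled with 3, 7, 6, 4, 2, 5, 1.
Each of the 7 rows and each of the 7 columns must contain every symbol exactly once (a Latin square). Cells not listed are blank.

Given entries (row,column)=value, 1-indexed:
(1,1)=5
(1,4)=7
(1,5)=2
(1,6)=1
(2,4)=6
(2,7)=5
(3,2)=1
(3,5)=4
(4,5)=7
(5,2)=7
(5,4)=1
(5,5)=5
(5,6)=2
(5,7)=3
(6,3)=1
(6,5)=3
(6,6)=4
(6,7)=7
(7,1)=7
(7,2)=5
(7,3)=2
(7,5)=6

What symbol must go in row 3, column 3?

Row 2, column 5: row 2 has {6, 5} and column 5 has {3, 7, 6, 4, 2, 5}, leaving only 1.
Row 7, column 6: row 7 has {7, 6, 2, 5} and column 6 has {4, 2, 1}, leaving only 3.
Row 2, column 6: row 2 has {6, 5, 1} and column 6 has {3, 4, 2, 1}, leaving only 7.
Row 7, column 4: row 7 has {3, 7, 6, 2, 5} and column 4 has {7, 6, 1}, leaving only 4.
Row 7, column 7: row 7 has {3, 7, 6, 4, 2, 5} and column 7 has {3, 7, 5}, leaving only 1.
Row 3, column 3 is narrowed to {3, 7, 6, 5}.
If it were 3, then row 5, column 3 would be left with no valid symbol.
If it were 6, then row 3, column 4 would be left with no valid symbol.
If it were 5, then row 3, column 4 would be left with no valid symbol.
So row 3, column 3 must be 7.

7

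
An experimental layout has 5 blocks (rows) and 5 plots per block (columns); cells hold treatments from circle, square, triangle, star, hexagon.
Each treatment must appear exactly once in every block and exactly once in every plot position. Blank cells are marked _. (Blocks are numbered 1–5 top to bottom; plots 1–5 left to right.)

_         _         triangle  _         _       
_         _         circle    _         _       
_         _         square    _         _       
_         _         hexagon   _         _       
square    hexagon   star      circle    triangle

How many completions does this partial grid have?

Block 1, plot 1: eliminating its block and plot leaves {circle, star, hexagon}.
Block 1, plot 2: eliminating its block and plot leaves {circle, square, star}.
Block 1, plot 4: eliminating its block and plot leaves {square, star, hexagon}.
Block 1, plot 5: eliminating its block and plot leaves {circle, square, star, hexagon}.
Block 2, plot 1: eliminating its block and plot leaves {triangle, star, hexagon}.
Block 2, plot 2: eliminating its block and plot leaves {square, triangle, star}.
Block 2, plot 4: eliminating its block and plot leaves {square, triangle, star, hexagon}.
Block 2, plot 5: eliminating its block and plot leaves {square, star, hexagon}.
Block 3, plot 1: eliminating its block and plot leaves {circle, triangle, star, hexagon}.
Block 3, plot 2: eliminating its block and plot leaves {circle, triangle, star}.
Block 3, plot 4: eliminating its block and plot leaves {triangle, star, hexagon}.
Block 3, plot 5: eliminating its block and plot leaves {circle, star, hexagon}.
Block 4, plot 1: eliminating its block and plot leaves {circle, triangle, star}.
Block 4, plot 2: eliminating its block and plot leaves {circle, square, triangle, star}.
Block 4, plot 4: eliminating its block and plot leaves {square, triangle, star}.
Block 4, plot 5: eliminating its block and plot leaves {circle, square, star}.
Enumerating the assignments across these blanks that avoid any block or plot repeat gives 56 completions.

56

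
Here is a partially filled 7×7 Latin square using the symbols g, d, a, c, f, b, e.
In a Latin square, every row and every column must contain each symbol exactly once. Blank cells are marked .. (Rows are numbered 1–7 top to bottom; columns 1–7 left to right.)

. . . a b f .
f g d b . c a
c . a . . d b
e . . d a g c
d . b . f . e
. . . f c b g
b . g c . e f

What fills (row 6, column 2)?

d

Row 1, column 1: row 1 has {a, f, b} and column 1 has {d, c, f, b, e}, leaving only g.
Row 1, column 7: row 1 has {g, a, f, b} and column 7 has {g, a, c, f, b, e}, leaving only d.
Row 2, column 5: row 2 has {g, d, a, c, f, b} and column 5 has {a, c, f, b}, leaving only e.
Row 3, column 5: row 3 has {d, a, c, b} and column 5 has {a, c, f, b, e}, leaving only g.
Row 3, column 4: row 3 has {g, d, a, c, b} and column 4 has {d, a, c, f, b}, leaving only e.
Row 3, column 2: row 3 has {g, d, a, c, b, e} and column 2 has {g}, leaving only f.
Row 4, column 2: row 4 has {g, d, a, c, e} and column 2 has {g, f}, leaving only b.
Row 4, column 3: row 4 has {g, d, a, c, b, e} and column 3 has {g, d, a, b}, leaving only f.
Row 5, column 4: row 5 has {d, f, b, e} and column 4 has {d, a, c, f, b, e}, leaving only g.
Row 5, column 6: row 5 has {g, d, f, b, e} and column 6 has {g, d, c, f, b, e}, leaving only a.
Row 5, column 2: row 5 has {g, d, a, f, b, e} and column 2 has {g, f, b}, leaving only c.
Row 1, column 2: row 1 has {g, d, a, f, b} and column 2 has {g, c, f, b}, leaving only e.
Row 1, column 3: row 1 has {g, d, a, f, b, e} and column 3 has {g, d, a, f, b}, leaving only c.
Row 6, column 1: row 6 has {g, c, f, b} and column 1 has {g, d, c, f, b, e}, leaving only a.
Row 6 already has {g, a, c, f, b} and column 2 already has {g, c, f, b, e}, so row 6, column 2 must be d.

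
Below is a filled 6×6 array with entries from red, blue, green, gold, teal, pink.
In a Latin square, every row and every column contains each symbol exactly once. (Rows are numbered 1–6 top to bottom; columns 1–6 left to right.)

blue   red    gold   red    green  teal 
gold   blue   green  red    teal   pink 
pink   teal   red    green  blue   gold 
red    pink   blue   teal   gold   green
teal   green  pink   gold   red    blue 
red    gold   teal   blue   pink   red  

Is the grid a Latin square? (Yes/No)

Row 6 contains red twice (at columns 1 and 6); row 1 is also not a permutation.

No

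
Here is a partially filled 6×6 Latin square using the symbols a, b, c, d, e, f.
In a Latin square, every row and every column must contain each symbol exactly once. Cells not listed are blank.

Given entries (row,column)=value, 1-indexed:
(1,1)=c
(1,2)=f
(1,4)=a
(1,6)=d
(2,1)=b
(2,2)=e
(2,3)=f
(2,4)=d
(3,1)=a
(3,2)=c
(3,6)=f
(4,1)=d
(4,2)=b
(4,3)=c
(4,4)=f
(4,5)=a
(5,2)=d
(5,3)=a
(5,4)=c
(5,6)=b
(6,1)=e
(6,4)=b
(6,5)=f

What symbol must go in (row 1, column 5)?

Row 2, column 5: row 2 has {b, d, e, f} and column 5 has {a, f}, leaving only c.
Row 2, column 6: row 2 has {b, c, d, e, f} and column 6 has {b, d, f}, leaving only a.
Row 3, column 4: row 3 has {a, c, f} and column 4 has {a, b, c, d, f}, leaving only e.
Row 4, column 6: row 4 has {a, b, c, d, f} and column 6 has {a, b, d, f}, leaving only e.
Row 5, column 1: row 5 has {a, b, c, d} and column 1 has {a, b, c, d, e}, leaving only f.
Row 5, column 5: row 5 has {a, b, c, d, f} and column 5 has {a, c, f}, leaving only e.
Row 1 already has {a, c, d, f} and column 5 already has {a, c, e, f}, so row 1, column 5 must be b.

b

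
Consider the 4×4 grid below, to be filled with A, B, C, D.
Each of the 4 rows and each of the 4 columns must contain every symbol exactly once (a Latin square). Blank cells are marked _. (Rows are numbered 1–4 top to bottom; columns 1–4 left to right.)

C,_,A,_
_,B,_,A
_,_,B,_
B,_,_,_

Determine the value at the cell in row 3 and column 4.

D

Row 1, column 2: row 1 has {A, C} and column 2 has {B}, leaving only D.
Row 1, column 4: row 1 has {A, C, D} and column 4 has {A}, leaving only B.
Row 2, column 1: row 2 has {A, B} and column 1 has {B, C}, leaving only D.
Row 2, column 3: row 2 has {A, B, D} and column 3 has {A, B}, leaving only C.
Row 3, column 1: row 3 has {B} and column 1 has {B, C, D}, leaving only A.
Row 3, column 2: row 3 has {A, B} and column 2 has {B, D}, leaving only C.
Row 3 already has {A, B, C} and column 4 already has {A, B}, so row 3, column 4 must be D.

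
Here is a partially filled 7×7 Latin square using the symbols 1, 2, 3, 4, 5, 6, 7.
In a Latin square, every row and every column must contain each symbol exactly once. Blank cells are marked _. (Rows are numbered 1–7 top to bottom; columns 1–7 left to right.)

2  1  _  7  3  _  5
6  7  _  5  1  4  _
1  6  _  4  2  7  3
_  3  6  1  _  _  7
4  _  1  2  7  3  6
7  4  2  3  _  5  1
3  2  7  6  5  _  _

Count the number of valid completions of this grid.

Row 1, column 3: eliminating its row and column leaves {4}.
Row 1, column 6: eliminating its row and column leaves {6}.
Row 2, column 3: eliminating its row and column leaves {3}.
Row 2, column 7: eliminating its row and column leaves {2}.
Row 3, column 3: eliminating its row and column leaves {5}.
Row 4, column 1: eliminating its row and column leaves {5}.
Row 4, column 5: eliminating its row and column leaves {4}.
Row 4, column 6: eliminating its row and column leaves {2}.
Row 5, column 2: eliminating its row and column leaves {5}.
Row 6, column 5: eliminating its row and column leaves {6}.
Row 7, column 6: eliminating its row and column leaves {1}.
Row 7, column 7: eliminating its row and column leaves {4}.
Only one assignment across all blanks avoids any row or column repeat, giving 1 completion.

1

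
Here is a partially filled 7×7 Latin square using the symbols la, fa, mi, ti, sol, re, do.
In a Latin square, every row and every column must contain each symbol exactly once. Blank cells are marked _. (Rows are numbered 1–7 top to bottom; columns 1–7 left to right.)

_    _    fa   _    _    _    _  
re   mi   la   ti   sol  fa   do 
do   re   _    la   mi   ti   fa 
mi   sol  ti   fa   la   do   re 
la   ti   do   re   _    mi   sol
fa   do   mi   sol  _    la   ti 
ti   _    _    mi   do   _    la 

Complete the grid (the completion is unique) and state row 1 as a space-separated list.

Row 1, column 1: row 1 has {fa} and column 1 has {la, fa, mi, ti, re, do}, leaving only sol.
Row 1, column 2: row 1 has {fa, sol} and column 2 has {mi, ti, sol, re, do}, leaving only la.
Row 1, column 4: row 1 has {la, fa, sol} and column 4 has {la, fa, mi, ti, sol, re}, leaving only do.
Row 1, column 6: row 1 has {la, fa, sol, do} and column 6 has {la, fa, mi, ti, do}, leaving only re.
Row 1, column 5: row 1 has {la, fa, sol, re, do} and column 5 has {la, mi, sol, do}, leaving only ti.
Row 1, column 7: row 1 has {la, fa, ti, sol, re, do} and column 7 has {la, fa, ti, sol, re, do}, leaving only mi.
So row 1 reads: sol la fa do ti re mi.

sol la fa do ti re mi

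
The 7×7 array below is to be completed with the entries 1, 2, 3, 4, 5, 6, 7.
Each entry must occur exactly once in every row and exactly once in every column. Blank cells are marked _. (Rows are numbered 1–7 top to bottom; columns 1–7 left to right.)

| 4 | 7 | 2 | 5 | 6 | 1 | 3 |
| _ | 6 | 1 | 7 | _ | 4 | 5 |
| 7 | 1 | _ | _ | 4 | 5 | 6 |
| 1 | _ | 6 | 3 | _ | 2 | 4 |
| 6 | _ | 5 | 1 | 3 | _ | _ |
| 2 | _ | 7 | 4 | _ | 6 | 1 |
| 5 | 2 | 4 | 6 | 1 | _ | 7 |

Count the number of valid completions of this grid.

Row 2, column 1: eliminating its row and column leaves {3}.
Row 2, column 5: eliminating its row and column leaves {2}.
Row 3, column 3: eliminating its row and column leaves {3}.
Row 3, column 4: eliminating its row and column leaves {2}.
Row 4, column 2: eliminating its row and column leaves {5}.
Row 4, column 5: eliminating its row and column leaves {5, 7}.
Row 5, column 2: eliminating its row and column leaves {4}.
Row 5, column 6: eliminating its row and column leaves {7}.
Row 5, column 7: eliminating its row and column leaves {2}.
Row 6, column 2: eliminating its row and column leaves {3, 5}.
Row 6, column 5: eliminating its row and column leaves {5}.
Row 7, column 6: eliminating its row and column leaves {3}.
Only one assignment across all blanks avoids any row or column repeat, giving 1 completion.

1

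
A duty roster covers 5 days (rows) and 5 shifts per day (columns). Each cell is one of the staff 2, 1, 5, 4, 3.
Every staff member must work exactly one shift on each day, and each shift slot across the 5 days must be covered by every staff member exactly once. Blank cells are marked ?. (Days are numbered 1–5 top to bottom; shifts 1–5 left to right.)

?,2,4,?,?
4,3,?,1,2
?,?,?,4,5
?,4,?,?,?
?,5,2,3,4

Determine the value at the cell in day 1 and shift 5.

Day 1, shift 4: day 1 has {2, 4} and shift 4 has {1, 4, 3}, leaving only 5.
Day 2, shift 3: day 2 has {2, 1, 4, 3} and shift 3 has {2, 4}, leaving only 5.
Day 3, shift 2: day 3 has {5, 4} and shift 2 has {2, 5, 4, 3}, leaving only 1.
Day 3, shift 3: day 3 has {1, 5, 4} and shift 3 has {2, 5, 4}, leaving only 3.
Day 3, shift 1: day 3 has {1, 5, 4, 3} and shift 1 has {4}, leaving only 2.
Day 4, shift 3: day 4 has {4} and shift 3 has {2, 5, 4, 3}, leaving only 1.
Day 4, shift 4: day 4 has {1, 4} and shift 4 has {1, 5, 4, 3}, leaving only 2.
Day 4, shift 5: day 4 has {2, 1, 4} and shift 5 has {2, 5, 4}, leaving only 3.
Day 1 already has {2, 5, 4} and shift 5 already has {2, 5, 4, 3}, so day 1, shift 5 must be 1.

1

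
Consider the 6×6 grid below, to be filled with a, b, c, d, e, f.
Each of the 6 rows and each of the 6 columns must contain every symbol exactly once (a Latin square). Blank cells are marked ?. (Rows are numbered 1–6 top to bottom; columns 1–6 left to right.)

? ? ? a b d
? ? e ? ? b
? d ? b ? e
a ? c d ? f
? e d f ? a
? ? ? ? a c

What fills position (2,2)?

a

Row 1, column 3: row 1 has {a, b, d} and column 3 has {c, d, e}, leaving only f.
Row 1, column 2: row 1 has {a, b, d, f} and column 2 has {d, e}, leaving only c.
Row 1, column 1: row 1 has {a, b, c, d, f} and column 1 has {a}, leaving only e.
Row 2, column 4: row 2 has {b, e} and column 4 has {a, b, d, f}, leaving only c.
Row 3, column 3: row 3 has {b, d, e} and column 3 has {c, d, e, f}, leaving only a.
Row 4, column 2: row 4 has {a, c, d, f} and column 2 has {c, d, e}, leaving only b.
Row 4, column 5: row 4 has {a, b, c, d, f} and column 5 has {a, b}, leaving only e.
Row 5, column 5: row 5 has {a, d, e, f} and column 5 has {a, b, e}, leaving only c.
Row 3, column 5: row 3 has {a, b, d, e} and column 5 has {a, b, c, e}, leaving only f.
Row 2, column 5: row 2 has {b, c, e} and column 5 has {a, b, c, e, f}, leaving only d.
Row 2, column 1: row 2 has {b, c, d, e} and column 1 has {a, e}, leaving only f.
Row 2 already has {b, c, d, e, f} and column 2 already has {b, c, d, e}, so row 2, column 2 must be a.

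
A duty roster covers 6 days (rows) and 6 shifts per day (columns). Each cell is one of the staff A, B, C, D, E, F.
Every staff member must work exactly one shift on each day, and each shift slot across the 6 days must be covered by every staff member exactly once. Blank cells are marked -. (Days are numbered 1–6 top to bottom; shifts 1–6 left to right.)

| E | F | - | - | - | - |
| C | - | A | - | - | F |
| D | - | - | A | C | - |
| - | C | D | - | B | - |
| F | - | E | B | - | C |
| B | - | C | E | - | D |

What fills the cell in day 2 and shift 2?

B

Day 1, shift 3: day 1 has {E, F} and shift 3 has {A, C, D, E}, leaving only B.
Day 1, shift 6: day 1 has {B, E, F} and shift 6 has {C, D, F}, leaving only A.
Day 1, shift 5: day 1 has {A, B, E, F} and shift 5 has {B, C}, leaving only D.
Day 1, shift 4: day 1 has {A, B, D, E, F} and shift 4 has {A, B, E}, leaving only C.
Day 2, shift 4: day 2 has {A, C, F} and shift 4 has {A, B, C, E}, leaving only D.
Day 2, shift 5: day 2 has {A, C, D, F} and shift 5 has {B, C, D}, leaving only E.
Day 2 already has {A, C, D, E, F} and shift 2 already has {C, F}, so day 2, shift 2 must be B.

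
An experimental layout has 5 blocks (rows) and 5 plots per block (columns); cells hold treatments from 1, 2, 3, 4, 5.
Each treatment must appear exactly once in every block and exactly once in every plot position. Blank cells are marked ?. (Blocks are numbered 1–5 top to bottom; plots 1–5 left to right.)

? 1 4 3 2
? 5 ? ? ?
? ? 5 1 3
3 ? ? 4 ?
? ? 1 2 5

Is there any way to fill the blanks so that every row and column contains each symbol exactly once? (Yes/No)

No

Block 2, plot 4: block 2 together with plot 4 already contain {1, 2, 3, 4, 5} — every symbol — so nothing can go there. The grid has no valid completion.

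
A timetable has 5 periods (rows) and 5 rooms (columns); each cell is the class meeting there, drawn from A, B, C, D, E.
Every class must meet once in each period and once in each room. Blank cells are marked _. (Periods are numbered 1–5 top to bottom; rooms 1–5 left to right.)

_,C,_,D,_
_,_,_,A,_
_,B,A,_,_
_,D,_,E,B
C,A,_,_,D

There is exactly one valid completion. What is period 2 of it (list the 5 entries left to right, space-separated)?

Period 2, room 2: period 2 has {A} and room 2 has {A, B, C, D}, leaving only E.
Period 2, room 5: period 2 has {A, E} and room 5 has {B, D}, leaving only C.
Period 3, room 4: period 3 has {A, B} and room 4 has {A, D, E}, leaving only C.
Period 3, room 5: period 3 has {A, B, C} and room 5 has {B, C, D}, leaving only E.
Period 1, room 5: period 1 has {C, D} and room 5 has {B, C, D, E}, leaving only A.
Period 3, room 1: period 3 has {A, B, C, E} and room 1 has {C}, leaving only D.
Period 2, room 1: period 2 has {A, C, E} and room 1 has {C, D}, leaving only B.
Period 2, room 3: period 2 has {A, B, C, E} and room 3 has {A}, leaving only D.
So period 2 reads: B E D A C.

B E D A C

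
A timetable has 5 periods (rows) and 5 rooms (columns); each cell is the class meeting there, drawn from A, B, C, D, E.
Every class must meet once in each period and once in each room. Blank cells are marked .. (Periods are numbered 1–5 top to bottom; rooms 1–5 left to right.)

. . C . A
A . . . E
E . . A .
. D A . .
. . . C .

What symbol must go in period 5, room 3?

Period 5, room 3 is narrowed to {B, D, E}.
If it were B, then period 3, room 3 would be left with no valid symbol.
If it were D, then period 3, room 3 would be left with no valid symbol.
So period 5, room 3 must be E.

E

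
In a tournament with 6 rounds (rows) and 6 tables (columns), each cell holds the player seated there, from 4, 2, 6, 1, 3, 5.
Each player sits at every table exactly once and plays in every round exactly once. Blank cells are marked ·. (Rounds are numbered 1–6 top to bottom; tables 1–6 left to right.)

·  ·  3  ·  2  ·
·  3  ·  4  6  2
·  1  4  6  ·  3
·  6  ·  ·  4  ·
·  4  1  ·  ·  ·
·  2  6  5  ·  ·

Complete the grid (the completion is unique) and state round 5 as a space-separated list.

6 4 1 2 3 5

Round 1, table 2: round 1 has {2, 3} and table 2 has {4, 2, 6, 1, 3}, leaving only 5.
Round 1, table 4: round 1 has {2, 3, 5} and table 4 has {4, 6, 5}, leaving only 1.
Round 2, table 3: round 2 has {4, 2, 6, 3} and table 3 has {4, 6, 1, 3}, leaving only 5.
Round 2, table 1: round 2 has {4, 2, 6, 3, 5} and table 1 has {}, leaving only 1.
Round 3, table 5: round 3 has {4, 6, 1, 3} and table 5 has {4, 2, 6}, leaving only 5.
Round 5, table 5: round 5 has {4, 1} and table 5 has {4, 2, 6, 5}, leaving only 3.
Round 5, table 4: round 5 has {4, 1, 3} and table 4 has {4, 6, 1, 5}, leaving only 2.
Round 3, table 1: round 3 has {4, 6, 1, 3, 5} and table 1 has {1}, leaving only 2.
Round 4, table 3: round 4 has {4, 6} and table 3 has {4, 6, 1, 3, 5}, leaving only 2.
Round 4, table 4: round 4 has {4, 2, 6} and table 4 has {4, 2, 6, 1, 5}, leaving only 3.
Round 4, table 1: round 4 has {4, 2, 6, 3} and table 1 has {2, 1}, leaving only 5.
Round 5, table 1: round 5 has {4, 2, 1, 3} and table 1 has {2, 1, 5}, leaving only 6.
Round 5, table 6: round 5 has {4, 2, 6, 1, 3} and table 6 has {2, 3}, leaving only 5.
So round 5 reads: 6 4 1 2 3 5.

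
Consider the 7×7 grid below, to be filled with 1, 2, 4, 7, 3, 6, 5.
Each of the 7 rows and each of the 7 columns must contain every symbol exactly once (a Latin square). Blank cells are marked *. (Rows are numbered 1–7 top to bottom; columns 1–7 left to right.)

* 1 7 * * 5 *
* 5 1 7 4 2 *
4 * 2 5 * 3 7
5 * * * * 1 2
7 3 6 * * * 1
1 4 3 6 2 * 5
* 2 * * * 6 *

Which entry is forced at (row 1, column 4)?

4

Row 3, column 2: row 3 has {2, 4, 7, 3, 5} and column 2 has {1, 2, 4, 3, 5}, leaving only 6.
Row 3, column 5: row 3 has {2, 4, 7, 3, 6, 5} and column 5 has {2, 4}, leaving only 1.
Row 4, column 2: row 4 has {1, 2, 5} and column 2 has {1, 2, 4, 3, 6, 5}, leaving only 7.
Row 4, column 3: row 4 has {1, 2, 7, 5} and column 3 has {1, 2, 7, 3, 6}, leaving only 4.
Row 4, column 4: row 4 has {1, 2, 4, 7, 5} and column 4 has {7, 6, 5}, leaving only 3.
Row 4, column 5: row 4 has {1, 2, 4, 7, 3, 5} and column 5 has {1, 2, 4}, leaving only 6.
Row 1, column 5: row 1 has {1, 7, 5} and column 5 has {1, 2, 4, 6}, leaving only 3.
Row 5, column 5: row 5 has {1, 7, 3, 6} and column 5 has {1, 2, 4, 3, 6}, leaving only 5.
Row 5, column 6: row 5 has {1, 7, 3, 6, 5} and column 6 has {1, 2, 3, 6, 5}, leaving only 4.
Row 5, column 4: row 5 has {1, 4, 7, 3, 6, 5} and column 4 has {7, 3, 6, 5}, leaving only 2.
Row 1 already has {1, 7, 3, 5} and column 4 already has {2, 7, 3, 6, 5}, so row 1, column 4 must be 4.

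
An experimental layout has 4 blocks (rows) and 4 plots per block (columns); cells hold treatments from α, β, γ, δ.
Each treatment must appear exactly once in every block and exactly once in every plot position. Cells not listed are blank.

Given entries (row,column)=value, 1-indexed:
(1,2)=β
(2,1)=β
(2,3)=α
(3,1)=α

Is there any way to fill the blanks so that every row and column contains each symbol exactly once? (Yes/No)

No block or plot among the givens repeats a symbol, and propagating forced cells runs into no contradiction.
One valid completion exists (for instance, γ β δ α / β δ α γ / α γ β δ / δ α γ β).

Yes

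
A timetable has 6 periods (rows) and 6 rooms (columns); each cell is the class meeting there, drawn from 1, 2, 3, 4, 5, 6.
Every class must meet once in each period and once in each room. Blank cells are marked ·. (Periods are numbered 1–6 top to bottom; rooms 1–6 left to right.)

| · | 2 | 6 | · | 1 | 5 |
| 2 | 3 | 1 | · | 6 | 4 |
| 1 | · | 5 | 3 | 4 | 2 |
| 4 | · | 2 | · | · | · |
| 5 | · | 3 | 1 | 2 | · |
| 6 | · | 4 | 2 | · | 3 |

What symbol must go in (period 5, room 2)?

4

Period 1, room 1: period 1 has {1, 2, 5, 6} and room 1 has {1, 2, 4, 5, 6}, leaving only 3.
Period 1, room 4: period 1 has {1, 2, 3, 5, 6} and room 4 has {1, 2, 3}, leaving only 4.
Period 2, room 4: period 2 has {1, 2, 3, 4, 6} and room 4 has {1, 2, 3, 4}, leaving only 5.
Period 3, room 2: period 3 has {1, 2, 3, 4, 5} and room 2 has {2, 3}, leaving only 6.
Period 5 already has {1, 2, 3, 5} and room 2 already has {2, 3, 6}, so period 5, room 2 must be 4.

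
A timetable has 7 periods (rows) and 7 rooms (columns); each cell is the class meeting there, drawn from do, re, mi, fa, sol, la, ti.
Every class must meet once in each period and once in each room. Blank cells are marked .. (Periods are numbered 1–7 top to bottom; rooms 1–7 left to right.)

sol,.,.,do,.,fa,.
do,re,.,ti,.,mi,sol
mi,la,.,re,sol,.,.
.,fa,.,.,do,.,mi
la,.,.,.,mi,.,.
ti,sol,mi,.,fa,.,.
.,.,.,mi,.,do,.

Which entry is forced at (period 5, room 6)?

Period 2, room 5: period 2 has {do, re, mi, sol, ti} and room 5 has {do, mi, fa, sol}, leaving only la.
Period 2, room 3: period 2 has {do, re, mi, sol, la, ti} and room 3 has {mi}, leaving only fa.
Period 3, room 6: period 3 has {re, mi, sol, la} and room 6 has {do, mi, fa}, leaving only ti.
Period 3, room 3: period 3 has {re, mi, sol, la, ti} and room 3 has {mi, fa}, leaving only do.
Period 3, room 7: period 3 has {do, re, mi, sol, la, ti} and room 7 has {mi, sol}, leaving only fa.
Period 4, room 1: period 4 has {do, mi, fa} and room 1 has {do, mi, sol, la, ti}, leaving only re.
Period 6, room 4: period 6 has {mi, fa, sol, ti} and room 4 has {do, re, mi, ti}, leaving only la.
Period 4, room 4: period 4 has {do, re, mi, fa} and room 4 has {do, re, mi, la, ti}, leaving only sol.
Period 4, room 6: period 4 has {do, re, mi, fa, sol} and room 6 has {do, mi, fa, ti}, leaving only la.
Period 4, room 3: period 4 has {do, re, mi, fa, sol, la} and room 3 has {do, mi, fa}, leaving only ti.
Period 5, room 4: period 5 has {mi, la} and room 4 has {do, re, mi, sol, la, ti}, leaving only fa.
Period 6, room 6: period 6 has {mi, fa, sol, la, ti} and room 6 has {do, mi, fa, la, ti}, leaving only re.
Period 5 already has {mi, fa, la} and room 6 already has {do, re, mi, fa, la, ti}, so period 5, room 6 must be sol.

sol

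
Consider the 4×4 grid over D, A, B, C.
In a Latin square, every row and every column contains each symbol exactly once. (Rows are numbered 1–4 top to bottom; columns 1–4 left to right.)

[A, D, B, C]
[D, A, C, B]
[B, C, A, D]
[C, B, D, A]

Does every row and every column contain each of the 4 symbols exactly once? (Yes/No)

Each row is a permutation of the 4 symbols, and so is each column.

Yes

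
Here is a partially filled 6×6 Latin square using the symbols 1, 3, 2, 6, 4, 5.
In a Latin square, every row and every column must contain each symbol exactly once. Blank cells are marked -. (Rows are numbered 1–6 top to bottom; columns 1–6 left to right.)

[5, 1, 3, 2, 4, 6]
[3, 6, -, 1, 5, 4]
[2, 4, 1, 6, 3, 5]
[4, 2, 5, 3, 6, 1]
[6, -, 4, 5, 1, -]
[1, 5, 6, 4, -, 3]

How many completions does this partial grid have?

Row 2, column 3: eliminating its row and column leaves {2}.
Row 5, column 2: eliminating its row and column leaves {3}.
Row 5, column 6: eliminating its row and column leaves {2}.
Row 6, column 5: eliminating its row and column leaves {2}.
Only one assignment across all blanks avoids any row or column repeat, giving 1 completion.

1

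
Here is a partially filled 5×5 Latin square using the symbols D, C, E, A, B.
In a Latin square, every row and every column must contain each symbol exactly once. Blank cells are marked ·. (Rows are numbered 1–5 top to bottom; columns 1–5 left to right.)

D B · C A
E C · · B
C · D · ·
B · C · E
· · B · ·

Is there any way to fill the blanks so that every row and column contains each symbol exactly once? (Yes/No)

Row 3, column 5: row 3 together with column 5 already contain {D, C, E, A, B} — every symbol — so nothing can go there. The grid has no valid completion.

No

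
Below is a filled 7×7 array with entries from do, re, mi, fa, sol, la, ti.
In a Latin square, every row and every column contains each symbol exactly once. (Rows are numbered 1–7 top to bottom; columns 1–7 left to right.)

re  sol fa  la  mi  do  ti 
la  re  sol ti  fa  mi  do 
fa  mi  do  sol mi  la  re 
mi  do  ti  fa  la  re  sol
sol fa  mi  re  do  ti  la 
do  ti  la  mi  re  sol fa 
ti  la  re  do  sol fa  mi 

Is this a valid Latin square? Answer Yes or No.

Row 3 contains mi twice (at columns 2 and 5), so it is not a permutation.

No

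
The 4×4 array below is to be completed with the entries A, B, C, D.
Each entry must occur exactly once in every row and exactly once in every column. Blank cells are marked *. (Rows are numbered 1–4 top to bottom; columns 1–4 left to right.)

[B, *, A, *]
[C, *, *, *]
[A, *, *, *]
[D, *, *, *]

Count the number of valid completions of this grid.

8

Row 1, column 2: eliminating its row and column leaves {C, D}.
Row 1, column 4: eliminating its row and column leaves {C, D}.
Row 2, column 2: eliminating its row and column leaves {A, B, D}.
Row 2, column 3: eliminating its row and column leaves {B, D}.
Row 2, column 4: eliminating its row and column leaves {A, B, D}.
Row 3, column 2: eliminating its row and column leaves {B, C, D}.
Row 3, column 3: eliminating its row and column leaves {B, C, D}.
Row 3, column 4: eliminating its row and column leaves {B, C, D}.
Row 4, column 2: eliminating its row and column leaves {A, B, C}.
Row 4, column 3: eliminating its row and column leaves {B, C}.
Row 4, column 4: eliminating its row and column leaves {A, B, C}.
Enumerating the assignments across these blanks that avoid any row or column repeat gives 8 completions.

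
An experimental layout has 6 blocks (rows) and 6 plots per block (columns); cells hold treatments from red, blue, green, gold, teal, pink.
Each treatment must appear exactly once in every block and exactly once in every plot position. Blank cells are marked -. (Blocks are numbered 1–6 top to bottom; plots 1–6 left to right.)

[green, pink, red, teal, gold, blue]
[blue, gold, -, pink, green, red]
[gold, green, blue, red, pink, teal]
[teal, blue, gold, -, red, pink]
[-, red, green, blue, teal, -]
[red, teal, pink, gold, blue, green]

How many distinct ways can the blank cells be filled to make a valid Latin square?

1

Block 2, plot 3: eliminating its block and plot leaves {teal}.
Block 4, plot 4: eliminating its block and plot leaves {green}.
Block 5, plot 1: eliminating its block and plot leaves {pink}.
Block 5, plot 6: eliminating its block and plot leaves {gold}.
Only one assignment across all blanks avoids any block or plot repeat, giving 1 completion.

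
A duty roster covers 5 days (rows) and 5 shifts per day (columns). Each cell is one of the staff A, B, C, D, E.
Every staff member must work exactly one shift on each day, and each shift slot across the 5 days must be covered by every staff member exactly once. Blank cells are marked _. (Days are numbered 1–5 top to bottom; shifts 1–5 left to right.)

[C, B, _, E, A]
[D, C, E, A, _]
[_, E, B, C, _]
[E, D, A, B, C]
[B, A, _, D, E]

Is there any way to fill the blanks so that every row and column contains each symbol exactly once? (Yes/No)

No day or shift among the givens repeats a symbol, and propagating forced cells runs into no contradiction.
One valid completion exists (for instance, C B D E A / D C E A B / A E B C D / E D A B C / B A C D E).

Yes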